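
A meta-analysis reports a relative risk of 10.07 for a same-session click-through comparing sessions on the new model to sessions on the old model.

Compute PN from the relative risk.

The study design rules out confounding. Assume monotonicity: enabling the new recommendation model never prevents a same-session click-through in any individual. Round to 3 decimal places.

Under exogeneity and monotonicity, PN = (RR − 1) / RR = 1 − 1/RR.
PN = (10.07 − 1) / 10.07 = 9.07 / 10.07 ≈ 0.9007

PN ≈ 0.901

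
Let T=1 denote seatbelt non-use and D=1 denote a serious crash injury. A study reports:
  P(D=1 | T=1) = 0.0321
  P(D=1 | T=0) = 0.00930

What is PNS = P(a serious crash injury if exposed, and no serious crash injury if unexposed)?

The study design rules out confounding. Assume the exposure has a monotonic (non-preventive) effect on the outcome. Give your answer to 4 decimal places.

Let p₁ = 0.0321, p₀ = 0.0093.
Under exogeneity and monotonicity, PNS = p₁ − p₀.
PNS = 0.0321 − 0.0093 = 0.0228

PNS ≈ 0.0228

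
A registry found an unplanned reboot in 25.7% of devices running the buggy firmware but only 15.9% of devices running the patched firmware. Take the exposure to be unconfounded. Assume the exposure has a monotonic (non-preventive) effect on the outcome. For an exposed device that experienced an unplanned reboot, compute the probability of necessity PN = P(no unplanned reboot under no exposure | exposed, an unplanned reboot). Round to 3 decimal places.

PN ≈ 0.381

p₁ = 0.257, p₀ = 0.159.
Under exogeneity and monotonicity, PN = (p₁ − p₀) / p₁.
PN = (0.257 − 0.159) / 0.257 = 0.098 / 0.257 ≈ 0.3813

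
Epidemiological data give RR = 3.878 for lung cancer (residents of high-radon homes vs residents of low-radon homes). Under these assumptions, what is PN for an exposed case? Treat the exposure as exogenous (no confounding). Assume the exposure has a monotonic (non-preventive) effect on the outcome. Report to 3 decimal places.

Under exogeneity and monotonicity, PN = (RR − 1) / RR = 1 − 1/RR.
PN = (3.878 − 1) / 3.878 = 2.878 / 3.878 ≈ 0.7421

PN ≈ 0.742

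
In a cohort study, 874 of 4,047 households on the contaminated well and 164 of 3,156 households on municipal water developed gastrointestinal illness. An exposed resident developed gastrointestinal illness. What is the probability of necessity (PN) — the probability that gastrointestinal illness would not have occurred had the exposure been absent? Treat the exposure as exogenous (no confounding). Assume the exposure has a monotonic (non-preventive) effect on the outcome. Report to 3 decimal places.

p₁ = P(outcome | exposed) = 874/4047 = 0.21596
p₀ = P(outcome | unexposed) = 164/3156 = 0.051965
Under exogeneity and monotonicity, PN = (p₁ − p₀) / p₁.
PN = (0.21596 − 0.051965) / 0.21596 = 0.164 / 0.21596 ≈ 0.7594

PN ≈ 0.759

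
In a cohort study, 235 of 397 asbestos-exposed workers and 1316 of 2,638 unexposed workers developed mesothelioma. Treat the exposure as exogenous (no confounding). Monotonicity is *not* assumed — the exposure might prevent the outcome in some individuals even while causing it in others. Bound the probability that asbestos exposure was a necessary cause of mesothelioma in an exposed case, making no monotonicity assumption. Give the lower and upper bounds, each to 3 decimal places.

p₁ = P(outcome | exposed) = 235/397 = 0.59194
p₀ = P(outcome | unexposed) = 1316/2638 = 0.49886
Under exogeneity alone the bounds on PN are max{0,(p₁−p₀)/p₁} ≤ PN ≤ min{1,(1−p₀)/p₁}.
  lower = (p₁ − p₀)/p₁ = 0.093077 / 0.59194 ≈ 0.1572
  upper = min{1, (1 − p₀)/p₁} = 0.50114 / 0.59194 ≈ 0.8466

0.157 ≤ PN ≤ 0.847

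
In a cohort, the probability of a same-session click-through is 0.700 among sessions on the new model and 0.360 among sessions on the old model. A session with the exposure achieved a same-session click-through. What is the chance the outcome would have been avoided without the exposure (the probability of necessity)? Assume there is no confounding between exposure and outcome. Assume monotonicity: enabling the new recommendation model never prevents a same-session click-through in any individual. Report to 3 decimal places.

Let p₁ = 0.7, p₀ = 0.36.
Under exogeneity and monotonicity, PN = (p₁ − p₀) / p₁.
PN = (0.7 − 0.36) / 0.7 = 0.34 / 0.7 ≈ 0.4857

PN ≈ 0.486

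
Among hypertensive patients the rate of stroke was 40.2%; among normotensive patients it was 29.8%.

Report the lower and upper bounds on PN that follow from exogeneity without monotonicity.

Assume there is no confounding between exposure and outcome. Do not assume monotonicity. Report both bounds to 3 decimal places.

p₁ = 0.402, p₀ = 0.298.
Under exogeneity alone the bounds on PN are max{0,(p₁−p₀)/p₁} ≤ PN ≤ min{1,(1−p₀)/p₁}.
  lower = (p₁ − p₀)/p₁ = 0.104 / 0.402 ≈ 0.2587
  upper = min{1, (1 − p₀)/p₁} = 0.702 / 0.402 ≈ 1.7463 → capped at 1

0.259 ≤ PN ≤ 1.000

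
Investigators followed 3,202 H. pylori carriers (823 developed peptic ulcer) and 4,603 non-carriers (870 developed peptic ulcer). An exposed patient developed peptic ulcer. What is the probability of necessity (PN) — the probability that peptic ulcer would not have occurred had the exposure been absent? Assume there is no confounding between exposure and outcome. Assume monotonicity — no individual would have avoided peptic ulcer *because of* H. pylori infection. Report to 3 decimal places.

PN ≈ 0.265

p₁ = P(outcome | exposed) = 823/3202 = 0.25703
p₀ = P(outcome | unexposed) = 870/4603 = 0.18901
Under exogeneity and monotonicity, PN = (p₁ − p₀) / p₁.
PN = (0.25703 − 0.18901) / 0.25703 = 0.06802 / 0.25703 ≈ 0.2646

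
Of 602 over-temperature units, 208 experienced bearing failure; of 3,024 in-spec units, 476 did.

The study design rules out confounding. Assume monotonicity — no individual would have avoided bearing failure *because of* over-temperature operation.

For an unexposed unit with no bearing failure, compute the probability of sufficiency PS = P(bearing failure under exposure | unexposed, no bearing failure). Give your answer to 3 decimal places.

p₁ = P(outcome | exposed) = 208/602 = 0.34551
p₀ = P(outcome | unexposed) = 476/3024 = 0.15741
Under exogeneity and monotonicity, PS = (p₁ − p₀) / (1 − p₀).
PS = (0.34551 − 0.15741) / (1 − 0.15741) = 0.18811 / 0.84259 ≈ 0.2232

PS ≈ 0.223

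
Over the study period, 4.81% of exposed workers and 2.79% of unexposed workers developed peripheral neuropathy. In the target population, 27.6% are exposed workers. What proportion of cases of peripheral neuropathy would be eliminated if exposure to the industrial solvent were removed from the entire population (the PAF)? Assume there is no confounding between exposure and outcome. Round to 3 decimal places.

PAF ≈ 0.167

p₁ = 0.0481, p₀ = 0.0279.
Overall risk P(Y=1) = π·p₁ + (1−π)·p₀ = 0.276×0.0481 + 0.724×0.0279 = 0.033475.
Under exogeneity, PAF = [P(Y=1) − p₀] / P(Y=1).
PAF = (0.033475 − 0.0279) / 0.033475 ≈ 0.1665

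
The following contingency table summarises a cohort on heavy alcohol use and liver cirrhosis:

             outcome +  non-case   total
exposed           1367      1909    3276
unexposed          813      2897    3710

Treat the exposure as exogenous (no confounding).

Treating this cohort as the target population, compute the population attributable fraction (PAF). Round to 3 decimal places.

p₁ = P(outcome | exposed) = 1367/3276 = 0.41728
p₀ = P(outcome | unexposed) = 813/3710 = 0.21914
Exposure prevalence π = 3276/6986 = 0.46894; overall risk P(Y=1) = 0.31205.
Under exogeneity, PAF = [P(Y=1) − p₀]/P(Y=1).
PAF = (0.31205 − 0.21914) / 0.31205 ≈ 0.2978

PAF ≈ 0.298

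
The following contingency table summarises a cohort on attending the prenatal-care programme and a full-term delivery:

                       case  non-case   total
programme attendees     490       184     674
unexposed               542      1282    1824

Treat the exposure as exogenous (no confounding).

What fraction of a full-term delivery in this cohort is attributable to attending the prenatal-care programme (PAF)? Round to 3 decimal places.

PAF ≈ 0.281

p₁ = P(outcome | exposed) = 490/674 = 0.727
p₀ = P(outcome | unexposed) = 542/1824 = 0.29715
Exposure prevalence π = 674/2498 = 0.26982; overall risk P(Y=1) = 0.41313.
Under exogeneity, PAF = [P(Y=1) − p₀]/P(Y=1).
PAF = (0.41313 − 0.29715) / 0.41313 ≈ 0.2807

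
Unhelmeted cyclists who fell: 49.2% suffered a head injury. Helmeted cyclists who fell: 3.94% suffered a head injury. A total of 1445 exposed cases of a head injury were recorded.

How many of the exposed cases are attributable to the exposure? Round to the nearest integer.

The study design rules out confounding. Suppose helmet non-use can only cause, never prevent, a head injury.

about 1329 cases

p₁ = 0.492, p₀ = 0.0394.
PN = (p₁ − p₀)/p₁ = (0.492 − 0.0394) / 0.492 ≈ 0.91992.
Attributable cases ≈ PN × (exposed cases) = 0.91992 × 1445 ≈ 1329.28.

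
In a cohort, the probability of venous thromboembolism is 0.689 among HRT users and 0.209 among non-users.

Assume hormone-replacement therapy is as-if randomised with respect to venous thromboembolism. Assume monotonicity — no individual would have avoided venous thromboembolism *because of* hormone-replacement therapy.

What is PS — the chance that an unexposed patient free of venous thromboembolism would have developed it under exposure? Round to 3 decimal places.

PS ≈ 0.607

Let p₁ = 0.689, p₀ = 0.209.
Under exogeneity and monotonicity, PS = (p₁ − p₀) / (1 − p₀).
PS = (0.689 − 0.209) / (1 − 0.209) = 0.48 / 0.791 ≈ 0.6068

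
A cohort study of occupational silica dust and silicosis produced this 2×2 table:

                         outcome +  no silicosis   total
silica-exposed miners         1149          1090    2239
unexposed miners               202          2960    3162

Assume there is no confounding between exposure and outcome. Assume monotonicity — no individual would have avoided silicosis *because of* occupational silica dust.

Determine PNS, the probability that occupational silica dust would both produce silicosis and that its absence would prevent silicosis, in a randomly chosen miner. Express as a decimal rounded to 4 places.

p₁ = P(outcome | exposed) = 1149/2239 = 0.51318
p₀ = P(outcome | unexposed) = 202/3162 = 0.063884
Under exogeneity and monotonicity, PNS = p₁ − p₀.
PNS = 0.51318 − 0.063884 = 0.44929

PNS ≈ 0.4493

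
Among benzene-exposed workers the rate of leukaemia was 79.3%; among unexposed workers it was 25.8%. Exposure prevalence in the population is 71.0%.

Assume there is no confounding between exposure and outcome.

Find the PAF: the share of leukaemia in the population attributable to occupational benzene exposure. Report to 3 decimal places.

PAF ≈ 0.596

p₁ = 0.793, p₀ = 0.258.
Overall risk P(Y=1) = π·p₁ + (1−π)·p₀ = 0.71×0.793 + 0.29×0.258 = 0.63785.
Under exogeneity, PAF = [P(Y=1) − p₀] / P(Y=1).
PAF = (0.63785 − 0.258) / 0.63785 ≈ 0.5955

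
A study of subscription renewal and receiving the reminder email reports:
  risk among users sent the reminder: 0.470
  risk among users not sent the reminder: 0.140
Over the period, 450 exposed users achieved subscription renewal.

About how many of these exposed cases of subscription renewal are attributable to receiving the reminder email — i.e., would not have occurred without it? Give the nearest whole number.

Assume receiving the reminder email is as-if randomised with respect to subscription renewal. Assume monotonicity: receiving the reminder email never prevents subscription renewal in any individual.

about 316 cases

Let p₁ = 0.47, p₀ = 0.14.
PN = (p₁ − p₀)/p₁ = (0.47 − 0.14) / 0.47 ≈ 0.70213.
Attributable cases ≈ PN × (exposed cases) = 0.70213 × 450 ≈ 315.96.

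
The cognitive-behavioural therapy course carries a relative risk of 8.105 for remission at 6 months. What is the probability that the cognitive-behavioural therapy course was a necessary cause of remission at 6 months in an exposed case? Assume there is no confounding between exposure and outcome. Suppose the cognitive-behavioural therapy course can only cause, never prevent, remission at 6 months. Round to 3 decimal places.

Under exogeneity and monotonicity, PN = (RR − 1) / RR = 1 − 1/RR.
PN = (8.105 − 1) / 8.105 = 7.105 / 8.105 ≈ 0.8766

PN ≈ 0.877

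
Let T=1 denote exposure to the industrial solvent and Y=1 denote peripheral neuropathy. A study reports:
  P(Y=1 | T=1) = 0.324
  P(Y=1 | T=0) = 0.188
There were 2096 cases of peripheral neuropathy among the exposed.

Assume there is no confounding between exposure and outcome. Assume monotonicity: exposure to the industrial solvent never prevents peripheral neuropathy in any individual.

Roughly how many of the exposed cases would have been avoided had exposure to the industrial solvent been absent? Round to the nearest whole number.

about 880 cases

Let p₁ = 0.324, p₀ = 0.188.
PN = (p₁ − p₀)/p₁ = (0.324 − 0.188) / 0.324 ≈ 0.41975.
Attributable cases ≈ PN × (exposed cases) = 0.41975 × 2096 ≈ 879.80.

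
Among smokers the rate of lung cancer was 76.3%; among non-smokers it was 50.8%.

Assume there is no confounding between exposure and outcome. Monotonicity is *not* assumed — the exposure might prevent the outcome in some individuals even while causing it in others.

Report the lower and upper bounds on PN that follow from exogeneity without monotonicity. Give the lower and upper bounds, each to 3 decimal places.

0.334 ≤ PN ≤ 0.645

p₁ = 0.763, p₀ = 0.508.
Under exogeneity alone the bounds on PN are max{0,(p₁−p₀)/p₁} ≤ PN ≤ min{1,(1−p₀)/p₁}.
  lower = (p₁ − p₀)/p₁ = 0.255 / 0.763 ≈ 0.3342
  upper = min{1, (1 − p₀)/p₁} = 0.492 / 0.763 ≈ 0.6448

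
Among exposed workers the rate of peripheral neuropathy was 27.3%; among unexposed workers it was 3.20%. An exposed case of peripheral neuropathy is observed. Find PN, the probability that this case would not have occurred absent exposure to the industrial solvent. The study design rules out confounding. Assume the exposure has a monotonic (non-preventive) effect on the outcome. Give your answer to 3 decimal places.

PN ≈ 0.883

p₁ = 0.273, p₀ = 0.032.
Under exogeneity and monotonicity, PN = (p₁ − p₀) / p₁.
PN = (0.273 − 0.032) / 0.273 = 0.241 / 0.273 ≈ 0.8828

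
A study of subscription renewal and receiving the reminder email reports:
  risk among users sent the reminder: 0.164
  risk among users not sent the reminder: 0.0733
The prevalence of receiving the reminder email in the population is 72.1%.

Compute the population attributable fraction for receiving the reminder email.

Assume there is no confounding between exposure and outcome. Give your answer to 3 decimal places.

PAF ≈ 0.472

Let p₁ = 0.164, p₀ = 0.0733.
Overall risk P(Y=1) = π·p₁ + (1−π)·p₀ = 0.721×0.164 + 0.279×0.0733 = 0.13869.
Under exogeneity, PAF = [P(Y=1) − p₀] / P(Y=1).
PAF = (0.13869 − 0.0733) / 0.13869 ≈ 0.4715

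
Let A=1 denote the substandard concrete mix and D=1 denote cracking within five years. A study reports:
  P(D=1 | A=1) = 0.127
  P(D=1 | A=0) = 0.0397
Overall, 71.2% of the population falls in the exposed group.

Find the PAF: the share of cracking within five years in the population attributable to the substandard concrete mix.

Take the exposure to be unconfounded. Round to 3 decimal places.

PAF ≈ 0.610

Let p₁ = 0.127, p₀ = 0.0397.
Overall risk P(Y=1) = π·p₁ + (1−π)·p₀ = 0.712×0.127 + 0.288×0.0397 = 0.10186.
Under exogeneity, PAF = [P(Y=1) − p₀] / P(Y=1).
PAF = (0.10186 − 0.0397) / 0.10186 ≈ 0.6102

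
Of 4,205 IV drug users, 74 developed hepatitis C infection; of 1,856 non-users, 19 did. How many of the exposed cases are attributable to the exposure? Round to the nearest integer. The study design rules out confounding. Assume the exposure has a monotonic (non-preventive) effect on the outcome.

p₁ = P(outcome | exposed) = 74/4205 = 0.017598
p₀ = P(outcome | unexposed) = 19/1856 = 0.010237
PN = (p₁ − p₀)/p₁ = (0.017598 − 0.010237) / 0.017598 ≈ 0.41829.
Attributable cases ≈ PN × (exposed cases) = 0.41829 × 74 ≈ 30.95.

about 31 cases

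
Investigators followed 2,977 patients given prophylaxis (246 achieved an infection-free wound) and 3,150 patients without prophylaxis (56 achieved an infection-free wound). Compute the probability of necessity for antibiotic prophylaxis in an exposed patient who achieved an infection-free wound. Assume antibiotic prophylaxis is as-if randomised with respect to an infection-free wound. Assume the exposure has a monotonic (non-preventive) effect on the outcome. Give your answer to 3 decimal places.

PN ≈ 0.785

p₁ = P(outcome | exposed) = 246/2977 = 0.082634
p₀ = P(outcome | unexposed) = 56/3150 = 0.017778
Under exogeneity and monotonicity, PN = (p₁ − p₀) / p₁.
PN = (0.082634 − 0.017778) / 0.082634 = 0.064856 / 0.082634 ≈ 0.7849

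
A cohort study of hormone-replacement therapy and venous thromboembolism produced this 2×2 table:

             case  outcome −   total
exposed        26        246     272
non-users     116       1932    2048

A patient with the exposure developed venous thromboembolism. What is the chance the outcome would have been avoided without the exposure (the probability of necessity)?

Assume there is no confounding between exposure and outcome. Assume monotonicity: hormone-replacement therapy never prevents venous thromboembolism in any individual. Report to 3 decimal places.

p₁ = P(outcome | exposed) = 26/272 = 0.095588
p₀ = P(outcome | unexposed) = 116/2048 = 0.056641
Under exogeneity and monotonicity, PN = (p₁ − p₀)/p₁.
PN = (0.095588 − 0.056641) / 0.095588 ≈ 0.4075

PN ≈ 0.407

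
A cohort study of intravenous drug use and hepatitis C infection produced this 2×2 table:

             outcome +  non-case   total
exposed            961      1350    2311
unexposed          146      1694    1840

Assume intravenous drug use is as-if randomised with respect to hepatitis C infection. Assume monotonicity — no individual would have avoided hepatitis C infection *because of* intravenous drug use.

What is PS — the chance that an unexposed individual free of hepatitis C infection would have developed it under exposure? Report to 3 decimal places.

p₁ = P(outcome | exposed) = 961/2311 = 0.41584
p₀ = P(outcome | unexposed) = 146/1840 = 0.079348
Under exogeneity and monotonicity, PS = (p₁ − p₀) / (1 − p₀).
PS = (0.41584 − 0.079348) / (1 − 0.079348) = 0.33649 / 0.92065 ≈ 0.3655

PS ≈ 0.365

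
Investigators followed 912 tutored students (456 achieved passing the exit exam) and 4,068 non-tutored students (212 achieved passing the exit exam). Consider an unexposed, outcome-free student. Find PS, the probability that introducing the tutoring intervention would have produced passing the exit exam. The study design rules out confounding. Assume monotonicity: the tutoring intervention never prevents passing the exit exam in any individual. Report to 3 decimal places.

p₁ = P(outcome | exposed) = 456/912 = 0.5
p₀ = P(outcome | unexposed) = 212/4068 = 0.052114
Under exogeneity and monotonicity, PS = (p₁ − p₀) / (1 − p₀).
PS = (0.5 − 0.052114) / (1 − 0.052114) = 0.44789 / 0.94789 ≈ 0.4725

PS ≈ 0.473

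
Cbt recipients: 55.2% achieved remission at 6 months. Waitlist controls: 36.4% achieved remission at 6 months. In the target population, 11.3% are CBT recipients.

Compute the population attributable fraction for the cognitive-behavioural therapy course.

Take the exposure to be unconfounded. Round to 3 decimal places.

PAF ≈ 0.055

p₁ = 0.552, p₀ = 0.364.
Overall risk P(Y=1) = π·p₁ + (1−π)·p₀ = 0.113×0.552 + 0.887×0.364 = 0.38524.
Under exogeneity, PAF = [P(Y=1) − p₀] / P(Y=1).
PAF = (0.38524 − 0.364) / 0.38524 ≈ 0.0551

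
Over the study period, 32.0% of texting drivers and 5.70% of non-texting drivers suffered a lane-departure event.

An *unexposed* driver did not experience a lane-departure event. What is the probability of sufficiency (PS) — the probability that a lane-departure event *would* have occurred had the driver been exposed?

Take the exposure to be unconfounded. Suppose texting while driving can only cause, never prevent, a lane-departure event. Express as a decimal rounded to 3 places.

PS ≈ 0.279

p₁ = 0.32, p₀ = 0.057.
Under exogeneity and monotonicity, PS = (p₁ − p₀) / (1 − p₀).
PS = (0.32 − 0.057) / (1 − 0.057) = 0.263 / 0.943 ≈ 0.2789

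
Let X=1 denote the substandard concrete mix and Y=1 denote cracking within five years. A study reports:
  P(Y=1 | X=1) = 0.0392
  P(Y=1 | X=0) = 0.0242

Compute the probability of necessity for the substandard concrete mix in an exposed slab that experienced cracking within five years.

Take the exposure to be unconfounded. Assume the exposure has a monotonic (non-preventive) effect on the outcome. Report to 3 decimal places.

Let p₁ = 0.0392, p₀ = 0.0242.
Under exogeneity and monotonicity, PN = (p₁ − p₀) / p₁.
PN = (0.0392 − 0.0242) / 0.0392 = 0.015 / 0.0392 ≈ 0.3827

PN ≈ 0.383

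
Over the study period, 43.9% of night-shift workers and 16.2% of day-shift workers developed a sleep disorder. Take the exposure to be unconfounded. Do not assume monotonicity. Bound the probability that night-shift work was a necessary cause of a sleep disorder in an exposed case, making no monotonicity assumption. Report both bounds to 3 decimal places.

0.631 ≤ PN ≤ 1.000

p₁ = 0.439, p₀ = 0.162.
Under exogeneity alone the bounds on PN are max{0,(p₁−p₀)/p₁} ≤ PN ≤ min{1,(1−p₀)/p₁}.
  lower = (p₁ − p₀)/p₁ = 0.277 / 0.439 ≈ 0.6310
  upper = min{1, (1 − p₀)/p₁} = 0.838 / 0.439 ≈ 1.9089 → capped at 1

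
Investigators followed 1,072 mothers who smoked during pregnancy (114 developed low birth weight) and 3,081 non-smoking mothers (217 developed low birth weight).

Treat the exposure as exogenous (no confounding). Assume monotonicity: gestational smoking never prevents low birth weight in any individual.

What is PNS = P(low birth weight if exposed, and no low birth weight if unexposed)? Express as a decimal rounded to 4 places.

p₁ = P(outcome | exposed) = 114/1072 = 0.10634
p₀ = P(outcome | unexposed) = 217/3081 = 0.070432
Under exogeneity and monotonicity, PNS = p₁ − p₀.
PNS = 0.10634 − 0.070432 = 0.035912

PNS ≈ 0.0359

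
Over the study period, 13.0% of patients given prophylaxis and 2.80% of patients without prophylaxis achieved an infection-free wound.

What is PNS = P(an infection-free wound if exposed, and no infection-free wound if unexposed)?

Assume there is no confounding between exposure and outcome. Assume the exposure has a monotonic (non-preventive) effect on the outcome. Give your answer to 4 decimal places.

p₁ = 0.13, p₀ = 0.028.
Under exogeneity and monotonicity, PNS = p₁ − p₀.
PNS = 0.13 − 0.028 = 0.102

PNS ≈ 0.1020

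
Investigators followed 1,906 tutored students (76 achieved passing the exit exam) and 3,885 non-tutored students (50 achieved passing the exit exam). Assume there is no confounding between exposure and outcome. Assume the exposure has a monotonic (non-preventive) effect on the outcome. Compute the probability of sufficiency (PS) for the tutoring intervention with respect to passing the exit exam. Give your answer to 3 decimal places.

p₁ = P(outcome | exposed) = 76/1906 = 0.039874
p₀ = P(outcome | unexposed) = 50/3885 = 0.01287
Under exogeneity and monotonicity, PS = (p₁ − p₀) / (1 − p₀).
PS = (0.039874 − 0.01287) / (1 − 0.01287) = 0.027004 / 0.98713 ≈ 0.0274

PS ≈ 0.027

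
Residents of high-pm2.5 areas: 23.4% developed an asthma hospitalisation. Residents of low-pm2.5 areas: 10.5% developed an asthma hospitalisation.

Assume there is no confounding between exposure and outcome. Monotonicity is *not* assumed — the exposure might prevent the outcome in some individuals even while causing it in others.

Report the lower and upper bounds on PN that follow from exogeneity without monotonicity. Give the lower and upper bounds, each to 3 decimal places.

p₁ = 0.234, p₀ = 0.105.
Under exogeneity alone the bounds on PN are max{0,(p₁−p₀)/p₁} ≤ PN ≤ min{1,(1−p₀)/p₁}.
  lower = (p₁ − p₀)/p₁ = 0.129 / 0.234 ≈ 0.5513
  upper = min{1, (1 − p₀)/p₁} = 0.895 / 0.234 ≈ 3.8248 → capped at 1

0.551 ≤ PN ≤ 1.000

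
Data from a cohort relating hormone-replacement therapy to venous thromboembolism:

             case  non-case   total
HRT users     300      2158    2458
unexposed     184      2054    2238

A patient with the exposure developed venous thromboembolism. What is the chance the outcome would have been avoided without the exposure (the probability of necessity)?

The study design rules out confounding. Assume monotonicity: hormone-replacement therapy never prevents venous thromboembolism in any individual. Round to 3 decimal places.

p₁ = P(outcome | exposed) = 300/2458 = 0.12205
p₀ = P(outcome | unexposed) = 184/2238 = 0.082216
Under exogeneity and monotonicity, PN = (p₁ − p₀)/p₁.
PN = (0.12205 − 0.082216) / 0.12205 ≈ 0.3264

PN ≈ 0.326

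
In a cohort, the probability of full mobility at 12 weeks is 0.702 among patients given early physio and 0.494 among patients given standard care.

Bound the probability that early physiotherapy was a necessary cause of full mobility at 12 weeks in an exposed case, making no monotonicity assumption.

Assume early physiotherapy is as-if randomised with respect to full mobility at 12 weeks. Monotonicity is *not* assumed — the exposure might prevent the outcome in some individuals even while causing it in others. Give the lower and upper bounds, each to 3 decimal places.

Let p₁ = 0.702, p₀ = 0.494.
Under exogeneity alone the bounds on PN are max{0,(p₁−p₀)/p₁} ≤ PN ≤ min{1,(1−p₀)/p₁}.
  lower = (p₁ − p₀)/p₁ = 0.208 / 0.702 ≈ 0.2963
  upper = min{1, (1 − p₀)/p₁} = 0.506 / 0.702 ≈ 0.7208

0.296 ≤ PN ≤ 0.721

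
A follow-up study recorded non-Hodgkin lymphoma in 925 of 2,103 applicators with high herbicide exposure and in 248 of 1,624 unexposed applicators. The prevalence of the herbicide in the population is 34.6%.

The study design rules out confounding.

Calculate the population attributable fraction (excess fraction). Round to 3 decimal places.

p₁ = P(outcome | exposed) = 925/2103 = 0.43985
p₀ = P(outcome | unexposed) = 248/1624 = 0.15271
Overall risk P(Y=1) = π·p₁ + (1−π)·p₀ = 0.346×0.43985 + 0.654×0.15271 = 0.25206.
Under exogeneity, PAF = [P(Y=1) − p₀] / P(Y=1).
PAF = (0.25206 − 0.15271) / 0.25206 ≈ 0.3942

PAF ≈ 0.394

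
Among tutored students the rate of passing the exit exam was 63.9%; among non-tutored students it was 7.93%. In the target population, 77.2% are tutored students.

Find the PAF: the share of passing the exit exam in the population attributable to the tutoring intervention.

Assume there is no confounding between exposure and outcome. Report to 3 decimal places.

p₁ = 0.639, p₀ = 0.0793.
Overall risk P(Y=1) = π·p₁ + (1−π)·p₀ = 0.772×0.639 + 0.228×0.0793 = 0.51139.
Under exogeneity, PAF = [P(Y=1) − p₀] / P(Y=1).
PAF = (0.51139 − 0.0793) / 0.51139 ≈ 0.8449

PAF ≈ 0.845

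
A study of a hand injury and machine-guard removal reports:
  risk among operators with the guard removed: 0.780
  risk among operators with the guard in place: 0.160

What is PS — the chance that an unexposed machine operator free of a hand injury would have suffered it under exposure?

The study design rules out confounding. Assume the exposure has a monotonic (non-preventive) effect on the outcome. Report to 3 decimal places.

Let p₁ = 0.78, p₀ = 0.16.
Under exogeneity and monotonicity, PS = (p₁ − p₀) / (1 − p₀).
PS = (0.78 − 0.16) / (1 − 0.16) = 0.62 / 0.84 ≈ 0.7381

PS ≈ 0.738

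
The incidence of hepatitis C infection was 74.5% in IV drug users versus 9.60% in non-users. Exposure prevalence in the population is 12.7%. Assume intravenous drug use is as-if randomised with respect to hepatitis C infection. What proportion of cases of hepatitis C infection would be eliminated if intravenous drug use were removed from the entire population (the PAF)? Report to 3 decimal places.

PAF ≈ 0.462

p₁ = 0.745, p₀ = 0.096.
Overall risk P(Y=1) = π·p₁ + (1−π)·p₀ = 0.127×0.745 + 0.873×0.096 = 0.17842.
Under exogeneity, PAF = [P(Y=1) − p₀] / P(Y=1).
PAF = (0.17842 − 0.096) / 0.17842 ≈ 0.4620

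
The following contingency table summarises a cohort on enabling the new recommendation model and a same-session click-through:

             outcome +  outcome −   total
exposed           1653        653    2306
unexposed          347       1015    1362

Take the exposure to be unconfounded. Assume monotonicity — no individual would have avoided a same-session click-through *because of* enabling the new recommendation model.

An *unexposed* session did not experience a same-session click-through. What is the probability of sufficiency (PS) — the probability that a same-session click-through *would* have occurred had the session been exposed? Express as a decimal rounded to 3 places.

p₁ = P(outcome | exposed) = 1653/2306 = 0.71683
p₀ = P(outcome | unexposed) = 347/1362 = 0.25477
Under exogeneity and monotonicity, PS = (p₁ − p₀) / (1 − p₀).
PS = (0.71683 − 0.25477) / (1 − 0.25477) = 0.46205 / 0.74523 ≈ 0.6200

PS ≈ 0.620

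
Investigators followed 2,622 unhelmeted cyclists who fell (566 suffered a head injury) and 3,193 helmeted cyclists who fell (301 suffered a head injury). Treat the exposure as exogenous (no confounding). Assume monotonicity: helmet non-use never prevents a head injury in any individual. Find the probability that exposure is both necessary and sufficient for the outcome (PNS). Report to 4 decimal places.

p₁ = P(outcome | exposed) = 566/2622 = 0.21587
p₀ = P(outcome | unexposed) = 301/3193 = 0.094269
Under exogeneity and monotonicity, PNS = p₁ − p₀.
PNS = 0.21587 − 0.094269 = 0.1216

PNS ≈ 0.1216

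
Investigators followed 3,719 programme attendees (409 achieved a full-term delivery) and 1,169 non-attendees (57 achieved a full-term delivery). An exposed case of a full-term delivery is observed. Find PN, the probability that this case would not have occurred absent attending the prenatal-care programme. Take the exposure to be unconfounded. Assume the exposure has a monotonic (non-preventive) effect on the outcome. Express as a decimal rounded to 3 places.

PN ≈ 0.557

p₁ = P(outcome | exposed) = 409/3719 = 0.10998
p₀ = P(outcome | unexposed) = 57/1169 = 0.04876
Under exogeneity and monotonicity, PN = (p₁ − p₀) / p₁.
PN = (0.10998 − 0.04876) / 0.10998 = 0.061216 / 0.10998 ≈ 0.5566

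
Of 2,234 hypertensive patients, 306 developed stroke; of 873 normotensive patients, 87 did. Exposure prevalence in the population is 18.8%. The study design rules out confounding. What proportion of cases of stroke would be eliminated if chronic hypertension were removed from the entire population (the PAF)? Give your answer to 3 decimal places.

p₁ = P(outcome | exposed) = 306/2234 = 0.13697
p₀ = P(outcome | unexposed) = 87/873 = 0.099656
Overall risk P(Y=1) = π·p₁ + (1−π)·p₀ = 0.188×0.13697 + 0.812×0.099656 = 0.10667.
Under exogeneity, PAF = [P(Y=1) − p₀] / P(Y=1).
PAF = (0.10667 − 0.099656) / 0.10667 ≈ 0.0658

PAF ≈ 0.066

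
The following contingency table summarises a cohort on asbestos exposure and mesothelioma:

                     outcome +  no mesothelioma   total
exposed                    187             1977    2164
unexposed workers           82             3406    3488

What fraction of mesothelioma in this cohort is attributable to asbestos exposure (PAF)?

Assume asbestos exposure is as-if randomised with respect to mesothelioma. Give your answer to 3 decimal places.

PAF ≈ 0.506

p₁ = P(outcome | exposed) = 187/2164 = 0.086414
p₀ = P(outcome | unexposed) = 82/3488 = 0.023509
Exposure prevalence π = 2164/5652 = 0.38287; overall risk P(Y=1) = 0.047594.
Under exogeneity, PAF = [P(Y=1) − p₀]/P(Y=1).
PAF = (0.047594 − 0.023509) / 0.047594 ≈ 0.5060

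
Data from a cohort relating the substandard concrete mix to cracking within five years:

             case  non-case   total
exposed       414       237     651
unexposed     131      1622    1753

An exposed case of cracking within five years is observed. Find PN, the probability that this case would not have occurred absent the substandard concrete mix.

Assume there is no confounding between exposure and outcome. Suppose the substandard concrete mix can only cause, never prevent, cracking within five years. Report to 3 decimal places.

PN ≈ 0.882

p₁ = P(outcome | exposed) = 414/651 = 0.63594
p₀ = P(outcome | unexposed) = 131/1753 = 0.074729
Under exogeneity and monotonicity, PN = (p₁ − p₀)/p₁.
PN = (0.63594 − 0.074729) / 0.63594 ≈ 0.8825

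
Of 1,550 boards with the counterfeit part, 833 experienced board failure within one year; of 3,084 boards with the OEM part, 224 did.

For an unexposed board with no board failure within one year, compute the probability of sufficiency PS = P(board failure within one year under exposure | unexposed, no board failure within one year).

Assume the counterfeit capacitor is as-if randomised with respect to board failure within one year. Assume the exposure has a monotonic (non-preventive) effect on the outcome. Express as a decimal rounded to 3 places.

PS ≈ 0.501

p₁ = P(outcome | exposed) = 833/1550 = 0.53742
p₀ = P(outcome | unexposed) = 224/3084 = 0.072633
Under exogeneity and monotonicity, PS = (p₁ − p₀) / (1 − p₀).
PS = (0.53742 − 0.072633) / (1 − 0.072633) = 0.46479 / 0.92737 ≈ 0.5012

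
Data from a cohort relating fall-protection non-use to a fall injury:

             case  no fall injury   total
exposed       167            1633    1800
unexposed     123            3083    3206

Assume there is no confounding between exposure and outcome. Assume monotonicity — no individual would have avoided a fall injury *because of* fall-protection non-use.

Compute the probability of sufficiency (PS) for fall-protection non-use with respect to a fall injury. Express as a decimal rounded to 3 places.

p₁ = P(outcome | exposed) = 167/1800 = 0.092778
p₀ = P(outcome | unexposed) = 123/3206 = 0.038366
Under exogeneity and monotonicity, PS = (p₁ − p₀)/(1 − p₀).
PS = (0.092778 − 0.038366) / 0.96163 ≈ 0.0566

PS ≈ 0.057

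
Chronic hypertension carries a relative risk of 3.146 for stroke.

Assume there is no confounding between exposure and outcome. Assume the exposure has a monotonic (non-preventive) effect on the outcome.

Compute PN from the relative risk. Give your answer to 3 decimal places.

Under exogeneity and monotonicity, PN = (RR − 1) / RR = 1 − 1/RR.
PN = (3.146 − 1) / 3.146 = 2.146 / 3.146 ≈ 0.6821

PN ≈ 0.682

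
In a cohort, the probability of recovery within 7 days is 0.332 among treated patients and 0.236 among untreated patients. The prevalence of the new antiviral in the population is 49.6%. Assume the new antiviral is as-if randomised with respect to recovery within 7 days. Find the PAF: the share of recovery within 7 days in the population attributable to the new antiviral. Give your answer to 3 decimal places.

PAF ≈ 0.168

Let p₁ = 0.332, p₀ = 0.236.
Overall risk P(Y=1) = π·p₁ + (1−π)·p₀ = 0.496×0.332 + 0.504×0.236 = 0.28362.
Under exogeneity, PAF = [P(Y=1) − p₀] / P(Y=1).
PAF = (0.28362 − 0.236) / 0.28362 ≈ 0.1679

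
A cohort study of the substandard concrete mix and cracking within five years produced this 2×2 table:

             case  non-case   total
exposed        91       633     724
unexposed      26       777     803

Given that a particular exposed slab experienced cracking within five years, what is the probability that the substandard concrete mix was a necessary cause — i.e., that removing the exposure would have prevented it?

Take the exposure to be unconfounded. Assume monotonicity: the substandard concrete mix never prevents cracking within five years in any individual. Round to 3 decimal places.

p₁ = P(outcome | exposed) = 91/724 = 0.12569
p₀ = P(outcome | unexposed) = 26/803 = 0.032379
Under exogeneity and monotonicity, PN = (p₁ − p₀)/p₁.
PN = (0.12569 − 0.032379) / 0.12569 ≈ 0.7424

PN ≈ 0.742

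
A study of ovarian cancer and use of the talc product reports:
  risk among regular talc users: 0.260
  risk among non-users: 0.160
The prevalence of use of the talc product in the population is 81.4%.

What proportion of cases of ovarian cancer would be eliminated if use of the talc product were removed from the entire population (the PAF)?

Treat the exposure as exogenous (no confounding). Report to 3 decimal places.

PAF ≈ 0.337

Let p₁ = 0.26, p₀ = 0.16.
Overall risk P(Y=1) = π·p₁ + (1−π)·p₀ = 0.814×0.26 + 0.186×0.16 = 0.2414.
Under exogeneity, PAF = [P(Y=1) − p₀] / P(Y=1).
PAF = (0.2414 − 0.16) / 0.2414 ≈ 0.3372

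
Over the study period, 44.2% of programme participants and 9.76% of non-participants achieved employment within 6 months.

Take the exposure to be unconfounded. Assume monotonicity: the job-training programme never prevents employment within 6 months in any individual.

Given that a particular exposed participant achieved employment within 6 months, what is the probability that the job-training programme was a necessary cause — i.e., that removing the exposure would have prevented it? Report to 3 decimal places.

PN ≈ 0.779

p₁ = 0.442, p₀ = 0.0976.
Under exogeneity and monotonicity, PN = (p₁ − p₀) / p₁.
PN = (0.442 − 0.0976) / 0.442 = 0.3444 / 0.442 ≈ 0.7792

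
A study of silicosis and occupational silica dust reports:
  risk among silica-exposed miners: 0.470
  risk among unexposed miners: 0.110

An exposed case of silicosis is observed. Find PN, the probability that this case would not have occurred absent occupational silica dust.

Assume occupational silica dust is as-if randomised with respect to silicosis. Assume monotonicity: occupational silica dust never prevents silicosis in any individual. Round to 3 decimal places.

Let p₁ = 0.47, p₀ = 0.11.
Under exogeneity and monotonicity, PN = (p₁ − p₀) / p₁.
PN = (0.47 − 0.11) / 0.47 = 0.36 / 0.47 ≈ 0.7660

PN ≈ 0.766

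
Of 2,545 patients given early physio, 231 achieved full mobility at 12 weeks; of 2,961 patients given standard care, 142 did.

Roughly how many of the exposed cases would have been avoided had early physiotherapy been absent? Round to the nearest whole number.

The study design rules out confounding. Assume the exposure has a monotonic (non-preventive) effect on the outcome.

p₁ = P(outcome | exposed) = 231/2545 = 0.090766
p₀ = P(outcome | unexposed) = 142/2961 = 0.047957
PN = (p₁ − p₀)/p₁ = (0.090766 − 0.047957) / 0.090766 ≈ 0.47165.
Attributable cases ≈ PN × (exposed cases) = 0.47165 × 231 ≈ 108.95.

about 109 cases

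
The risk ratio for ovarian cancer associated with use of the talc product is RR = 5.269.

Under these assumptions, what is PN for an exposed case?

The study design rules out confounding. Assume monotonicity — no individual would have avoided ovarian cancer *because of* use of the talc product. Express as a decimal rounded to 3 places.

PN ≈ 0.810

Under exogeneity and monotonicity, PN = (RR − 1) / RR = 1 − 1/RR.
PN = (5.269 − 1) / 5.269 = 4.269 / 5.269 ≈ 0.8102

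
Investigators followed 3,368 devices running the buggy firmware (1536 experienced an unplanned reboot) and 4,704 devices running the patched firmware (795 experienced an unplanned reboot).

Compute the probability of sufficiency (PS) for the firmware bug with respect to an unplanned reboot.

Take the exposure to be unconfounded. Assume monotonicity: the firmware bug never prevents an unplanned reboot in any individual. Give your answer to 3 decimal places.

p₁ = P(outcome | exposed) = 1536/3368 = 0.45606
p₀ = P(outcome | unexposed) = 795/4704 = 0.16901
Under exogeneity and monotonicity, PS = (p₁ − p₀) / (1 − p₀).
PS = (0.45606 − 0.16901) / (1 − 0.16901) = 0.28705 / 0.83099 ≈ 0.3454

PS ≈ 0.345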